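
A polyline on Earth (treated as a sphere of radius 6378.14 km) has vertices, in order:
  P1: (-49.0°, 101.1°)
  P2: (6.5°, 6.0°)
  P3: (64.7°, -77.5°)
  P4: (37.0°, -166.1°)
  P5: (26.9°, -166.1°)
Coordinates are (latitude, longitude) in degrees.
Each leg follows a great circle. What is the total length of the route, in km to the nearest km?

27402 km

Leg P1→P2: central angle 1.7147 rad, distance 10936.4 km.
Leg P2→P3: central angle 1.4198 rad, distance 9055.8 km.
Leg P3→P4: central angle 0.9855 rad, distance 6285.8 km.
Leg P4→P5: central angle 0.1763 rad, distance 1124.3 km.
Total: 10936.4 + 9055.8 + 6285.8 + 1124.3 ≈ 27402 km.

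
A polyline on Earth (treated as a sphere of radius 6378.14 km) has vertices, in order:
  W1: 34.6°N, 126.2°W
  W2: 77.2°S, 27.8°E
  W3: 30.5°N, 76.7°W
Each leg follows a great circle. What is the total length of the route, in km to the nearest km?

28802 km

Leg W1→W2: central angle 2.3712 rad, distance 15123.9 km.
Leg W2→W3: central angle 2.1445 rad, distance 13677.7 km.
Total: 15123.9 + 13677.7 ≈ 28802 km.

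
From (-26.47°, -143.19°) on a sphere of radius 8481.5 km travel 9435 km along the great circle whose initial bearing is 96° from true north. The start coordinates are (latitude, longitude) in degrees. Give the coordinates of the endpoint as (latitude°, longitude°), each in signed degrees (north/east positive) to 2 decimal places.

-16.33°, -74.86°

Angular distance δ = d/R = 9435/8481.5 = 1.11242 rad; initial bearing θ = 1.6755 rad.
sin φ₂ = sin φ₁ cos δ + cos φ₁ sin δ cos θ = (-0.4457)(0.4425) + (0.8952)(0.8968)(-0.1045) = -0.2811, so φ₂ = -16.33°.
Δλ = atan2(sin θ sin δ cos φ₁, cos δ − sin φ₁ sin φ₂) = atan2(0.7984, 0.3172) = 68.333°.
λ₂ = -143.190° + 68.333° = -74.86°.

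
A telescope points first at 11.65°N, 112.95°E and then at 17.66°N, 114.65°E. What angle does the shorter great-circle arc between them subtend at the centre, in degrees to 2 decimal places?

6.23°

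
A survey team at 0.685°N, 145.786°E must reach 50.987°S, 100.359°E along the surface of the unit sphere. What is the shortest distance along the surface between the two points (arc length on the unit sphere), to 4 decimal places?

With latitudes φ₁ = 0.685°, φ₂ = -50.987° and longitude difference Δλ = -45.427°:
Haversine: a = sin²(Δφ/2) + cos φ₁ cos φ₂ sin²(Δλ/2) = 0.1899 + (0.9999)(0.6295)(0.1491) = 0.28376.
Central angle c = 2·arcsin(√a) = 1.12356 rad.
On the unit sphere the arc length equals the central angle: 1.1236.

1.1236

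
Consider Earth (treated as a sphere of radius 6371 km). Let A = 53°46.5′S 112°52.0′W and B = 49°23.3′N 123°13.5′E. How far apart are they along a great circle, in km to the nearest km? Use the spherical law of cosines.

Let φ₁ = -0.9386 rad, φ₂ = 0.8620 rad, and Δλ = -2.1626 rad.
cos c = sin φ₁ sin φ₂ + cos φ₁ cos φ₂ cos Δλ = (-0.8067)(0.7591) + (0.5910)(0.6509)(-0.5579) = -0.82699,
so c = arccos(-0.82699) = 2.54454 rad.
Distance = R·c = 6371 × 2.5445 ≈ 16211 km.

16211 km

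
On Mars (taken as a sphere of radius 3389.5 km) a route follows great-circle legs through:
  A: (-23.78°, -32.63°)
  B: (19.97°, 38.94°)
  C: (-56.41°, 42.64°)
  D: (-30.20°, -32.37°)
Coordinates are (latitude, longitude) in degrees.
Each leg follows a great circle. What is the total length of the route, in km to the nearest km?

12770 km

Leg A→B: central angle 1.4362 rad, distance 4868.0 km.
Leg B→C: central angle 1.3342 rad, distance 4522.3 km.
Leg C→D: central angle 0.9971 rad, distance 3379.8 km.
Total: 4868.0 + 4522.3 + 3379.8 ≈ 12770 km.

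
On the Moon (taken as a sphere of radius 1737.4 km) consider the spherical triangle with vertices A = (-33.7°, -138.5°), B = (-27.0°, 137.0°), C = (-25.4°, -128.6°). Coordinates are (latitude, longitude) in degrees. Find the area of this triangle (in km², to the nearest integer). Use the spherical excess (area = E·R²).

Side lengths (central angles): a = 1.4374, b = 0.2085, c = 1.2420 rad; semiperimeter s = 1.4440.
By l'Huilier's theorem, tan(E/4) = √[tan(s/2) tan((s−a)/2) tan((s−b)/2) tan((s−c)/2)], giving spherical excess E = 0.0576 rad.
Area = E·R² = 0.0576 × (1737.4)² ≈ 173828 km².

173828 km²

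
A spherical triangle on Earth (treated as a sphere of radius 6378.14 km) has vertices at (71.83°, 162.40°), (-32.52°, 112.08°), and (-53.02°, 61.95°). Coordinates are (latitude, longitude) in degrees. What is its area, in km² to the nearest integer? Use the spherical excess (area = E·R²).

Side lengths (central angles): a = 0.7157, b = 2.4866, c = 1.9208 rad; semiperimeter s = 2.5616.
By l'Huilier's theorem, tan(E/4) = √[tan(s/2) tan((s−a)/2) tan((s−b)/2) tan((s−c)/2)], giving spherical excess E = 0.9223 rad.
Area = E·R² = 0.9223 × (6378.14)² ≈ 37517849 km².

37517849 km²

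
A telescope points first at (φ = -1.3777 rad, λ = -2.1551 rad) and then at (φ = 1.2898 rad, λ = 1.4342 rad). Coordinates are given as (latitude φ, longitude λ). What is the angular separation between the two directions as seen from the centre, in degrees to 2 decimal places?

With latitudes φ₁ = -78.936°, φ₂ = 73.900° and longitude difference Δλ = -154.348°:
Haversine: a = sin²(Δφ/2) + cos φ₁ cos φ₂ sin²(Δλ/2) = 0.9449 + (0.1919)(0.2773)(0.9507) = 0.99545.
Central angle c = 2·arcsin(√a) = 3.00654 rad.
So the angular separation is 172.26°.

172.26°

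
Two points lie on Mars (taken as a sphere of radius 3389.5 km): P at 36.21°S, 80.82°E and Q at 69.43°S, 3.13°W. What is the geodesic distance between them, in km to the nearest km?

3215 km

With latitudes φ₁ = -36.210°, φ₂ = -69.430° and longitude difference Δλ = -83.950°:
Haversine: a = sin²(Δφ/2) + cos φ₁ cos φ₂ sin²(Δλ/2) = 0.0817 + (0.8069)(0.3514)(0.4473) = 0.20852.
Central angle c = 2·arcsin(√a) = 0.94843 rad.
Distance = R·c = 3389.5 × 0.9484 ≈ 3215 km.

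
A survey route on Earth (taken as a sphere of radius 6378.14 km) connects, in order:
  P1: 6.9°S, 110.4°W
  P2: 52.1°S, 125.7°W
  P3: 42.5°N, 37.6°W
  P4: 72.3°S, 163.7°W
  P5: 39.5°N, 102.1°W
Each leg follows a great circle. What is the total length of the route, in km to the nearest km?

47714 km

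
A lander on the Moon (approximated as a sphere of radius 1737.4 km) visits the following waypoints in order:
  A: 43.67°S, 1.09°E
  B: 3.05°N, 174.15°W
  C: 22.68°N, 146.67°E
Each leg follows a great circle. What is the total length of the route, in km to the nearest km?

5515 km

Leg A→B: central angle 2.4288 rad, distance 4219.8 km.
Leg B→C: central angle 0.7455 rad, distance 1295.3 km.
Total: 4219.8 + 1295.3 ≈ 5515 km.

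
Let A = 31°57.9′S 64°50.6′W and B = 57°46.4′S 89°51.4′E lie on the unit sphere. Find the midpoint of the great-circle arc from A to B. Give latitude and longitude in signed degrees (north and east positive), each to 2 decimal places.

-72.59°, -32.95°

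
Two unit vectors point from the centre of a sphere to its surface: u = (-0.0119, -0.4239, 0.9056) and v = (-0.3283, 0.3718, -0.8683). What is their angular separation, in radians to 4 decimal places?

u·v = -0.9400; |u| = 1.0000, |v| = 1.0000.
cos θ = (u·v)/(|u||v|) = -0.9401, so θ = 2.7937 rad.

2.7937 rad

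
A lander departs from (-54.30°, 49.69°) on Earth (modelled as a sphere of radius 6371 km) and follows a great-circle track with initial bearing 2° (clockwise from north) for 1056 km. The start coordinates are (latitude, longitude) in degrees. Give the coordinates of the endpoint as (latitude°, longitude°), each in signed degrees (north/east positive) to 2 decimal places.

-44.81°, 50.16°

Angular distance δ = d/R = 1056/6371 = 0.16575 rad; initial bearing θ = 0.0349 rad.
sin φ₂ = sin φ₁ cos δ + cos φ₁ sin δ cos θ = (-0.8121)(0.9863) + (0.5835)(0.1650)(0.9994) = -0.7047, so φ₂ = -44.81°.
Δλ = atan2(sin θ sin δ cos φ₁, cos δ − sin φ₁ sin φ₂) = atan2(0.0034, 0.4140) = 0.465°.
λ₂ = 49.690° + 0.465° = 50.16°.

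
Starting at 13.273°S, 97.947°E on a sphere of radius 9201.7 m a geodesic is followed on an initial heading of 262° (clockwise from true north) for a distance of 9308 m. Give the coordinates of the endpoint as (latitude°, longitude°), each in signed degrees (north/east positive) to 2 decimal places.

-13.69°, 38.18°

Angular distance δ = d/R = 9308/9201.7 = 1.01155 rad; initial bearing θ = 4.5728 rad.
sin φ₂ = sin φ₁ cos δ + cos φ₁ sin δ cos θ = (-0.2296)(0.5305) + (0.9733)(0.8477)(-0.1392) = -0.2366, so φ₂ = -13.69°.
Δλ = atan2(sin θ sin δ cos φ₁, cos δ − sin φ₁ sin φ₂) = atan2(-0.8170, 0.4762) = -59.762°.
λ₂ = 97.947° − 59.762° = 38.18°.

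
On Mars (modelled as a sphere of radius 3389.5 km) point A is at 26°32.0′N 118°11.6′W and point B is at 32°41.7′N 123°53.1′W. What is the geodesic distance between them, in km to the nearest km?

467 km

Let φ₁ = 0.4631 rad, φ₂ = 0.5706 rad, and Δλ = -0.0993 rad.
cos c = sin φ₁ sin φ₂ + cos φ₁ cos φ₂ cos Δλ = (0.4467)(0.5402) + (0.8947)(0.8416)(0.9951) = 0.99051,
so c = arccos(0.99051) = 0.13787 rad.
Distance = R·c = 3389.5 × 0.1379 ≈ 467 km.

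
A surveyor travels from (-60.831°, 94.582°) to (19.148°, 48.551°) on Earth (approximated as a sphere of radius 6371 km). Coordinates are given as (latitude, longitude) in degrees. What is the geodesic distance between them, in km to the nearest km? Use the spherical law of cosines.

In radians: φ₁ = -1.0617, φ₂ = 0.3342, Δλ = -46.031° = -0.8034 rad.
cos c = sin φ₁ sin φ₂ + cos φ₁ cos φ₂ cos Δλ = (-0.8732)(0.3280) + (0.4874)(0.9447)(0.6943) = 0.03324,
so c = arccos(0.03324) = 1.53755 rad.
Distance = R·c = 6371 × 1.5375 ≈ 9796 km.

9796 km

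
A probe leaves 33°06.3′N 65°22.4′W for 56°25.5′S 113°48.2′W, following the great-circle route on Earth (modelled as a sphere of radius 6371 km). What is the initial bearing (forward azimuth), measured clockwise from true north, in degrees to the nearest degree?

Δλ = -48.430° = -0.8453 rad.
y = sin Δλ · cos φ₂ = (-0.7481)(0.5530) = -0.4137
x = cos φ₁ sin φ₂ − sin φ₁ cos φ₂ cos Δλ = (0.8377)(-0.8332) − (0.5462)(0.5530)(0.6635) = -0.8983
θ = atan2(y, x) = -155.27°; adding 360° gives 205°.

205°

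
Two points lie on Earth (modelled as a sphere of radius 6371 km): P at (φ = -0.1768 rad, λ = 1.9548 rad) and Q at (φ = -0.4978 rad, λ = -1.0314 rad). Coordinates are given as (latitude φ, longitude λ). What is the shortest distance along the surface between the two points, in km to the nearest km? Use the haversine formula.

With latitudes φ₁ = -10.130°, φ₂ = -28.522° and longitude difference Δλ = -171.097°:
Haversine: a = sin²(Δφ/2) + cos φ₁ cos φ₂ sin²(Δλ/2) = 0.0255 + (0.9844)(0.8786)(0.9940) = 0.88527.
Central angle c = 2·arcsin(√a) = 2.45048 rad.
Distance = R·c = 6371 × 2.4505 ≈ 15612 km.

15612 km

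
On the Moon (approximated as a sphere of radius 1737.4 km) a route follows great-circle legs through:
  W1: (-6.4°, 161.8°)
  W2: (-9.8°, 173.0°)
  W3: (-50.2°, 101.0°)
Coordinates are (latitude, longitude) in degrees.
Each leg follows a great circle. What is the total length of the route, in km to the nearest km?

2504 km

Leg W1→W2: central angle 0.2024 rad, distance 351.6 km.
Leg W2→W3: central angle 1.2391 rad, distance 2152.7 km.
Total: 351.6 + 2152.7 ≈ 2504 km.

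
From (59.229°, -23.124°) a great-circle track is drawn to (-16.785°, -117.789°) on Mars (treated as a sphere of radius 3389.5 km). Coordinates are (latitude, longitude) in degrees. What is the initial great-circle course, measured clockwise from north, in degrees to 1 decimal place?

265.2°

With φ₁ = 1.0337, φ₂ = -0.2930, Δλ = -1.6522 rad, the forward-azimuth formula gives
θ = atan2( sin Δλ cos φ₂ , cos φ₁ sin φ₂ − sin φ₁ cos φ₂ cos Δλ ) = atan2(-0.9542, -0.0808) = -94.84°.
Adding 360° brings this into [0°, 360°): 265.2°.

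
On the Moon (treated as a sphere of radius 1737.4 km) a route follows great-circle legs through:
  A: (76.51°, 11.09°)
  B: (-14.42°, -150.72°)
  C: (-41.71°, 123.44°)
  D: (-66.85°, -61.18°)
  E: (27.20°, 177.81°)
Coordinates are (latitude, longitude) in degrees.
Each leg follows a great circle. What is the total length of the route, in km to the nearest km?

11913 km

Leg A→B: central angle 2.0452 rad, distance 3553.3 km.
Leg B→C: central angle 1.3509 rad, distance 2347.0 km.
Leg C→D: central angle 1.2459 rad, distance 2164.6 km.
Leg D→E: central angle 2.2148 rad, distance 3848.1 km.
Total: 3553.3 + 2347.0 + 2164.6 + 3848.1 ≈ 11913 km.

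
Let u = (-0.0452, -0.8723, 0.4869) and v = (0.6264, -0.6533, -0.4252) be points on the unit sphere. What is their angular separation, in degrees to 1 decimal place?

70.5°

u·v = 0.3345; |u| = 1.0000, |v| = 1.0000.
cos θ = (u·v)/(|u||v|) = 0.3345, so θ = 70.5°.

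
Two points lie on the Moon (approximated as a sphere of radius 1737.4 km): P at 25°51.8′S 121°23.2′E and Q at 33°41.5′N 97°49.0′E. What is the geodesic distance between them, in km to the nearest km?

1929 km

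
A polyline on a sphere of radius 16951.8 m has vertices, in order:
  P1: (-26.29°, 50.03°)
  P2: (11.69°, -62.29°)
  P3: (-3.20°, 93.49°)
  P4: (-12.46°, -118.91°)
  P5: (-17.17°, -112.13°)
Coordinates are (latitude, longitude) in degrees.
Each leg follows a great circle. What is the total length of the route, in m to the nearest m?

124814 m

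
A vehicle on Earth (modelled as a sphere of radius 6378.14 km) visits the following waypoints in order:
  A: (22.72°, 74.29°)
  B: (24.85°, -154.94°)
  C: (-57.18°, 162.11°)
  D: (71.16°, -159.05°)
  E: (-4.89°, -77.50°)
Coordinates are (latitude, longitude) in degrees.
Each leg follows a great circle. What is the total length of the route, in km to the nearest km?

47349 km

Leg A→B: central angle 1.9652 rad, distance 12534.4 km.
Leg B→C: central angle 1.5640 rad, distance 9975.2 km.
Leg C→D: central angle 2.2903 rad, distance 14608.0 km.
Leg D→E: central angle 1.6042 rad, distance 10231.8 km.
Total: 12534.4 + 9975.2 + 14608.0 + 10231.8 ≈ 47349 km.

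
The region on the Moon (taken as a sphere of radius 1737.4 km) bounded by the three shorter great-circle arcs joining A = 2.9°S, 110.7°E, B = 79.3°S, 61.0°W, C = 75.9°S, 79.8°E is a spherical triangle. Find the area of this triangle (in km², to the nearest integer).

Side lengths (central angles): a = 0.4079, b = 1.3100, c = 1.7050 rad; semiperimeter s = 1.7114.
By l'Huilier's theorem, tan(E/4) = √[tan(s/2) tan((s−a)/2) tan((s−b)/2) tan((s−c)/2)], giving spherical excess E = 0.0962 rad.
Area = E·R² = 0.0962 × (1737.4)² ≈ 290272 km².

290272 km²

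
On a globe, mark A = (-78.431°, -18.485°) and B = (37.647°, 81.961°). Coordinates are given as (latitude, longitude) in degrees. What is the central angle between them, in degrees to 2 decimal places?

In radians: φ₁ = -1.3689, φ₂ = 0.6571, Δλ = 100.446° = 1.7531 rad.
cos c = sin φ₁ sin φ₂ + cos φ₁ cos φ₂ cos Δλ = (-0.9797)(0.6108) + (0.2005)(0.7918)(-0.1813) = -0.62718,
so c = arccos(-0.62718) = 2.24872 rad.
So the angular separation is 128.84°.

128.84°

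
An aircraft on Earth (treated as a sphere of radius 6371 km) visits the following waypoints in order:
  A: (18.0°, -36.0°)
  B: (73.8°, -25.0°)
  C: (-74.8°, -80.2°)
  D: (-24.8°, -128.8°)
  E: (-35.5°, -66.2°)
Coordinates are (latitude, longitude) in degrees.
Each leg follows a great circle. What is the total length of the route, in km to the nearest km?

35412 km

Leg A→B: central angle 0.9798 rad, distance 6242.2 km.
Leg B→C: central angle 2.6572 rad, distance 16928.9 km.
Leg C→D: central angle 0.9738 rad, distance 6204.0 km.
Leg D→E: central angle 0.9475 rad, distance 6036.8 km.
Total: 6242.2 + 16928.9 + 6204.0 + 6036.8 ≈ 35412 km.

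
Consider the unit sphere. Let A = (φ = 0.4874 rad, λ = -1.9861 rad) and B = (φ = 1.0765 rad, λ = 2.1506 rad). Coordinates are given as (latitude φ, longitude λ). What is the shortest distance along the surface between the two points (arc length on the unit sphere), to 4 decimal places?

1.3857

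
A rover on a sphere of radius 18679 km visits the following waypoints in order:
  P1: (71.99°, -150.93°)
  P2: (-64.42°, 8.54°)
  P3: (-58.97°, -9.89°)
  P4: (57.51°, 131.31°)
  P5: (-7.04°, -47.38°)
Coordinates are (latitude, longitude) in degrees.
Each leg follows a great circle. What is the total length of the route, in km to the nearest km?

Leg P1→P2: central angle 2.9559 rad, distance 55213.0 km.
Leg P2→P3: central angle 0.1788 rad, distance 3339.2 km.
Leg P3→P4: central angle 2.7893 rad, distance 52100.9 km.
Leg P4→P5: central angle 2.2605 rad, distance 42224.7 km.
Total: 55213.0 + 3339.2 + 52100.9 + 42224.7 ≈ 152878 km.

152878 km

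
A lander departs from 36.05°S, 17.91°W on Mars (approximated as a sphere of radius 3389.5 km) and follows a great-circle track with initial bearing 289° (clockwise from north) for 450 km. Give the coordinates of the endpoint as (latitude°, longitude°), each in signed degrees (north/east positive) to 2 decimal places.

Angular distance δ = d/R = 450/3389.5 = 0.13276 rad; initial bearing θ = 5.0440 rad.
sin φ₂ = sin φ₁ cos δ + cos φ₁ sin δ cos θ = (-0.5885)(0.9912) + (0.8085)(0.1324)(0.3256) = -0.5485, so φ₂ = -33.26°.
Δλ = atan2(sin θ sin δ cos φ₁, cos δ − sin φ₁ sin φ₂) = atan2(-0.1012, 0.6684) = -8.609°.
λ₂ = -17.910° − 8.609° = -26.52°.

-33.26°, -26.52°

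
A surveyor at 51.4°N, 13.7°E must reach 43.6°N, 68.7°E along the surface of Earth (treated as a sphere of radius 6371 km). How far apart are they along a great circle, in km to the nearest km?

In radians: φ₁ = 0.8971, φ₂ = 0.7610, Δλ = 55.000° = 0.9599 rad.
Haversine: a = sin²(Δφ/2) + cos φ₁ cos φ₂ sin²(Δλ/2) = 0.0046 + (0.6239)(0.7242)(0.2132) = 0.10095.
Central angle c = 2·arcsin(√a) = 0.64668 rad.
Distance = R·c = 6371 × 0.6467 ≈ 4120 km.

4120 km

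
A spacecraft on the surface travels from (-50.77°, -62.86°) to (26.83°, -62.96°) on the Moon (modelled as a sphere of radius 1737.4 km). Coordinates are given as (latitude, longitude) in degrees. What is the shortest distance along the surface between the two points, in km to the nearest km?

2353 km

With latitudes φ₁ = -50.770°, φ₂ = 26.830° and longitude difference Δλ = -0.100°:
Haversine: a = sin²(Δφ/2) + cos φ₁ cos φ₂ sin²(Δλ/2) = 0.3926 + (0.6324)(0.8923)(0.0000) = 0.39263.
Central angle c = 2·arcsin(√a) = 1.35438 rad.
Distance = R·c = 1737.4 × 1.3544 ≈ 2353 km.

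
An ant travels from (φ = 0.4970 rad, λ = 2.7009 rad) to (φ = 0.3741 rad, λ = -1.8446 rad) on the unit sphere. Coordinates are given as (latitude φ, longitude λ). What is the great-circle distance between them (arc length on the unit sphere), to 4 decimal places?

Let φ₁ = 0.4970 rad, φ₂ = 0.3741 rad, and Δλ = 1.7377 rad.
Haversine: a = sin²(Δφ/2) + cos φ₁ cos φ₂ sin²(Δλ/2) = 0.0038 + (0.8790)(0.9308)(0.5831) = 0.48084.
Central angle c = 2·arcsin(√a) = 1.53247 rad.
On the unit sphere the arc length equals the central angle: 1.5325.

1.5325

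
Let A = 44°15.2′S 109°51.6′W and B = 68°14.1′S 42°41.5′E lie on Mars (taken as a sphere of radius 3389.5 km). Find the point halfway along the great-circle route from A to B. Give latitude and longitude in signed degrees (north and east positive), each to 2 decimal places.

-75.41°, -86.04°

Central angle δ = 1.1457 rad. Interpolating on the sphere with fraction f = 0.5:
P = [sin((1−f)δ)·A + sin(fδ)·B] / sin δ = 0.5950·A + 0.5950·B in Cartesian coordinates,
giving P = (0.0174, -0.2512, -0.9678), i.e. latitude -75.41°, longitude -86.04°.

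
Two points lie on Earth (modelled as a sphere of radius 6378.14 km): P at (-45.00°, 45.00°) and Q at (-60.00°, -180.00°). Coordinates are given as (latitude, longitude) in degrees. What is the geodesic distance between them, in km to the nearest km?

7654 km

With latitudes φ₁ = -45.000°, φ₂ = -60.000° and longitude difference Δλ = 135.000°:
cos c = sin φ₁ sin φ₂ + cos φ₁ cos φ₂ cos Δλ = (-0.7071)(-0.8660) + (0.7071)(0.5000)(-0.7071) = 0.36237,
so c = arccos(0.36237) = 1.19998 rad.
Distance = R·c = 6378.14 × 1.2000 ≈ 7654 km.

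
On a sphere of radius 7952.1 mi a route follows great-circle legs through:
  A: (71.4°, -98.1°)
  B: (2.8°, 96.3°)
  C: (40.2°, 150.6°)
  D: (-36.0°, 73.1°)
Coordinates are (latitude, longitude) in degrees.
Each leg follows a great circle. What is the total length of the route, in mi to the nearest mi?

37606 mi

Leg A→B: central angle 1.8362 rad, distance 14601.4 mi.
Leg B→C: central angle 1.0739 rad, distance 8539.7 mi.
Leg C→D: central angle 1.8190 rad, distance 14464.7 mi.
Total: 14601.4 + 8539.7 + 14464.7 ≈ 37606 mi.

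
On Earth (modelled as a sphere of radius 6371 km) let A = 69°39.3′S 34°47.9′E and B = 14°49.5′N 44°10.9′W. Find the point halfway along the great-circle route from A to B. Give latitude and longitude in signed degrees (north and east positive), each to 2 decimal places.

-32.07°, -25.90°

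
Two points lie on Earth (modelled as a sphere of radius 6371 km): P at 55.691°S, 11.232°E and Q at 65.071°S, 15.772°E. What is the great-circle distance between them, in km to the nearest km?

1072 km

Let φ₁ = -0.9720 rad, φ₂ = -1.1357 rad, and Δλ = 0.0792 rad.
cos c = sin φ₁ sin φ₂ + cos φ₁ cos φ₂ cos Δλ = (-0.8260)(-0.9068) + (0.5637)(0.4215)(0.9969) = 0.98588,
so c = arccos(0.98588) = 0.16822 rad.
Distance = R·c = 6371 × 0.1682 ≈ 1072 km.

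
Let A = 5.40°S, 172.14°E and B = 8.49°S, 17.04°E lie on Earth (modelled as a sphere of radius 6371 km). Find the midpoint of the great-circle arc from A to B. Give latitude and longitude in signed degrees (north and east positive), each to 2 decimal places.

-29.46°, 95.44°

Central angle δ = 2.6450 rad. Interpolating on the sphere with fraction f = 0.5:
P = [sin((1−f)δ)·A + sin(fδ)·B] / sin δ = 2.0347·A + 2.0347·B in Cartesian coordinates,
giving P = (-0.0826, 0.8667, -0.4919), i.e. latitude -29.46°, longitude 95.44°.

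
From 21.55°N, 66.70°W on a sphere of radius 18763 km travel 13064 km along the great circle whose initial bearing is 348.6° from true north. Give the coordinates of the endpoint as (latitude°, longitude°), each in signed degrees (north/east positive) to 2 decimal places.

60.06°, -81.42°

Angular distance δ = d/R = 13064/18763 = 0.69626 rad; initial bearing θ = 6.0842 rad.
sin φ₂ = sin φ₁ cos δ + cos φ₁ sin δ cos θ = (0.3673)(0.7672) + (0.9301)(0.6414)(0.9803) = 0.8666, so φ₂ = 60.06°.
Δλ = atan2(sin θ sin δ cos φ₁, cos δ − sin φ₁ sin φ₂) = atan2(-0.1179, 0.4489) = -14.716°.
λ₂ = -66.700° − 14.716° = -81.42°.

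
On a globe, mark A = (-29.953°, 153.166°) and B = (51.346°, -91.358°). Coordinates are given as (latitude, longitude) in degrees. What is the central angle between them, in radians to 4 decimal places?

In radians: φ₁ = -0.5228, φ₂ = 0.8962, Δλ = 115.476° = 2.0154 rad.
cos c = sin φ₁ sin φ₂ + cos φ₁ cos φ₂ cos Δλ = (-0.4993)(0.7809) + (0.8664)(0.6246)(-0.4301) = -0.62269,
so c = arccos(-0.62269) = 2.24298 rad.
So the angular separation is 2.2430 rad.

2.2430 rad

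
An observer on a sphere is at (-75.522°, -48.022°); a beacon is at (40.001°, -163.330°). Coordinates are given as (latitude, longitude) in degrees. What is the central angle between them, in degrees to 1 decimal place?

134.8°

With latitudes φ₁ = -75.522°, φ₂ = 40.001° and longitude difference Δλ = -115.308°:
Haversine: a = sin²(Δφ/2) + cos φ₁ cos φ₂ sin²(Δλ/2) = 0.7154 + (0.2500)(0.7660)(0.7137) = 0.85213.
Central angle c = 2·arcsin(√a) = 2.35217 rad.
So the angular separation is 134.8°.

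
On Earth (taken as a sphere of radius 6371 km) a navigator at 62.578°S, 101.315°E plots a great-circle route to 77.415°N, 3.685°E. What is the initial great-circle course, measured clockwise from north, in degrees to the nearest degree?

333°

Δλ = -97.630° = -1.7040 rad.
y = sin Δλ · cos φ₂ = (-0.9911)(0.2179) = -0.2160
x = cos φ₁ sin φ₂ − sin φ₁ cos φ₂ cos Δλ = (0.4605)(0.9760) − (-0.8876)(0.2179)(-0.1328) = 0.4238
θ = atan2(y, x) = -27.00°; adding 360° gives 333°.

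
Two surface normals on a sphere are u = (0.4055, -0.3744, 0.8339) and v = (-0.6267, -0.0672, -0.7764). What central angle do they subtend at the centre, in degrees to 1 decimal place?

151.2°

u·v = -0.8764; |u| = 1.0000, |v| = 1.0000.
cos θ = (u·v)/(|u||v|) = -0.8764, so θ = 151.2°.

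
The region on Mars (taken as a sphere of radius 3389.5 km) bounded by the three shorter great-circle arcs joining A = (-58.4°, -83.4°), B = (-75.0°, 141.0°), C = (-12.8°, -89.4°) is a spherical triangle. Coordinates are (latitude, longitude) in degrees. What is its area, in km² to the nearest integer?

1817116 km²

Side lengths (central angles): a = 1.5176, b = 0.7998, c = 0.7586 rad; semiperimeter s = 1.5380.
By l'Huilier's theorem, tan(E/4) = √[tan(s/2) tan((s−a)/2) tan((s−b)/2) tan((s−c)/2)], giving spherical excess E = 0.1582 rad.
Area = E·R² = 0.1582 × (3389.5)² ≈ 1817116 km².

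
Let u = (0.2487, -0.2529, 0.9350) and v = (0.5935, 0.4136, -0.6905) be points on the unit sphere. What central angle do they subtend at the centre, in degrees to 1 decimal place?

127.1°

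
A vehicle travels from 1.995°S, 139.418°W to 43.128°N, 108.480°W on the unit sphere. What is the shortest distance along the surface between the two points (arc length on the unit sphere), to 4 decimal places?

0.9250

With latitudes φ₁ = -1.995°, φ₂ = 43.128° and longitude difference Δλ = 30.938°:
cos c = sin φ₁ sin φ₂ + cos φ₁ cos φ₂ cos Δλ = (-0.0348)(0.6836) + (0.9994)(0.7298)(0.8577) = 0.60181,
so c = arccos(0.60181) = 0.92503 rad.
On the unit sphere the arc length equals the central angle: 0.9250.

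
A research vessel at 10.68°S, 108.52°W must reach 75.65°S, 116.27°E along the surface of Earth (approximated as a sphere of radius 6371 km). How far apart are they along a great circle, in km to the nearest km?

Let φ₁ = -0.1864 rad, φ₂ = -1.3203 rad, and Δλ = -2.3599 rad.
cos c = sin φ₁ sin φ₂ + cos φ₁ cos φ₂ cos Δλ = (-0.1853)(-0.9688) + (0.9827)(0.2478)(-0.7097) = 0.00669,
so c = arccos(0.00669) = 1.56410 rad.
Distance = R·c = 6371 × 1.5641 ≈ 9965 km.

9965 km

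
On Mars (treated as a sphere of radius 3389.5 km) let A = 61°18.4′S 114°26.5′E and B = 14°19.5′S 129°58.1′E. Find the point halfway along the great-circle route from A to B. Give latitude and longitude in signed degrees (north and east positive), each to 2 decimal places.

-38.04°, 124.84°

The central angle between A and B is δ = 0.8430 rad.
With f = 0.5, the slerp weights are sin((1−f)δ)/sin δ = 0.5480 and sin(fδ)/sin δ = 0.5480.
Weighted sum of the unit vectors: (0.5480)·(-0.1987,0.4371,-0.8772) + (0.5480)·(-0.6224,0.7426,-0.2474) = (-0.4499, 0.6464, -0.6162).
Converting back: φ = atan2(z, √(x²+y²)) = -38.04°, λ = atan2(y, x) = 124.84°.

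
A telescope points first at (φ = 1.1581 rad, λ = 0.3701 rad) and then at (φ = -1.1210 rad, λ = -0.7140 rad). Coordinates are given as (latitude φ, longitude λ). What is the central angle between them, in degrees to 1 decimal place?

138.0°

Let φ₁ = 1.1581 rad, φ₂ = -1.1210 rad, and Δλ = -1.0841 rad.
Haversine: a = sin²(Δφ/2) + cos φ₁ cos φ₂ sin²(Δλ/2) = 0.8253 + (0.4011)(0.4348)(0.2661) = 0.87168.
Central angle c = 2·arcsin(√a) = 2.40889 rad.
So the angular separation is 138.0°.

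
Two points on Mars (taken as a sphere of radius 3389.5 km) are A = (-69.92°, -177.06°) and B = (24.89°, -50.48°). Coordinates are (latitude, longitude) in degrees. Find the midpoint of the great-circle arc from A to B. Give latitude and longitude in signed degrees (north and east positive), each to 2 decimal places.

Central angle δ = 2.1906 rad. Interpolating on the sphere with fraction f = 0.5:
P = [sin((1−f)δ)·A + sin(fδ)·B] / sin δ = 1.0923·A + 1.0923·B in Cartesian coordinates,
giving P = (0.2560, -0.7835, -0.5662), i.e. latitude -34.48°, longitude -71.91°.

-34.48°, -71.91°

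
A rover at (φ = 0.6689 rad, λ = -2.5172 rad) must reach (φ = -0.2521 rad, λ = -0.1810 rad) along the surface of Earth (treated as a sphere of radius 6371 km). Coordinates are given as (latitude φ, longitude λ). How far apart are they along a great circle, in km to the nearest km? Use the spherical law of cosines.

In radians: φ₁ = 0.6689, φ₂ = -0.2521, Δλ = 133.854° = 2.3362 rad.
cos c = sin φ₁ sin φ₂ + cos φ₁ cos φ₂ cos Δλ = (0.6201)(-0.2494) + (0.7845)(0.9684)(-0.6928) = -0.68103,
so c = arccos(-0.68103) = 2.31996 rad.
Distance = R·c = 6371 × 2.3200 ≈ 14780 km.

14780 km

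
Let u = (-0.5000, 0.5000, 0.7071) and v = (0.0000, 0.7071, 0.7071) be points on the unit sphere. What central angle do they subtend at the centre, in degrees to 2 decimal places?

31.40°

u·v = 0.8535; |u| = 1.0000, |v| = 1.0000.
cos θ = (u·v)/(|u||v|) = 0.8536, so θ = 31.40°.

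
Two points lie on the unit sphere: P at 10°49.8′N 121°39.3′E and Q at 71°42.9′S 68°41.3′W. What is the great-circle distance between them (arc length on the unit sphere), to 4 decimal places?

2.0732

With latitudes φ₁ = 10.830°, φ₂ = -71.715° and longitude difference Δλ = 169.657°:
cos c = sin φ₁ sin φ₂ + cos φ₁ cos φ₂ cos Δλ = (0.1879)(-0.9495) + (0.9822)(0.3137)(-0.9837) = -0.48156,
so c = arccos(-0.48156) = 2.07323 rad.
On the unit sphere the arc length equals the central angle: 2.0732.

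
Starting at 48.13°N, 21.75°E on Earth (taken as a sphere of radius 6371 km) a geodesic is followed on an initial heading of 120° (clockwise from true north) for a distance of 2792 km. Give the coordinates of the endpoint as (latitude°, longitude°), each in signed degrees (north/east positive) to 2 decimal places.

32.19°, 47.49°

Angular distance δ = d/R = 2792/6371 = 0.43824 rad; initial bearing θ = 2.0944 rad.
sin φ₂ = sin φ₁ cos δ + cos φ₁ sin δ cos θ = (0.7447)(0.9055) + (0.6674)(0.4243)(-0.5000) = 0.5327, so φ₂ = 32.19°.
Δλ = atan2(sin θ sin δ cos φ₁, cos δ − sin φ₁ sin φ₂) = atan2(0.2453, 0.5088) = 25.736°.
λ₂ = 21.750° + 25.736° = 47.49°.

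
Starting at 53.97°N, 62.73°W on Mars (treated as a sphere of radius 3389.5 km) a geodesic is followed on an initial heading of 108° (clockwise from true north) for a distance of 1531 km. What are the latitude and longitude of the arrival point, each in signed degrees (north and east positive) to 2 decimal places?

40.41°, -29.69°

Angular distance δ = d/R = 1531/3389.5 = 0.45169 rad; initial bearing θ = 1.8850 rad.
sin φ₂ = sin φ₁ cos δ + cos φ₁ sin δ cos θ = (0.8087)(0.8997) + (0.5882)(0.4365)(-0.3090) = 0.6483, so φ₂ = 40.41°.
Δλ = atan2(sin θ sin δ cos φ₁, cos δ − sin φ₁ sin φ₂) = atan2(0.2442, 0.3755) = 33.038°.
λ₂ = -62.730° + 33.038° = -29.69°.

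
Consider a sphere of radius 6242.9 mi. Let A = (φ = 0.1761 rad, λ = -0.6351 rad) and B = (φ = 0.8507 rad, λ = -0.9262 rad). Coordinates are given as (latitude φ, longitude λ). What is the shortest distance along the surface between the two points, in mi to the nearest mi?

4477 mi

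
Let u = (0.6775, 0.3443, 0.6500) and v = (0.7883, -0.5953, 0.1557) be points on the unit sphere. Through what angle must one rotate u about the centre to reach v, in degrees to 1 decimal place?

64.5°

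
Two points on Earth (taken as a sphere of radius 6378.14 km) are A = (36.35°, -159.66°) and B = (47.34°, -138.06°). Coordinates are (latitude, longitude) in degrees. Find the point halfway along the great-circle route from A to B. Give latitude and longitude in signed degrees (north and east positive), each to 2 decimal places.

42.35°, -149.80°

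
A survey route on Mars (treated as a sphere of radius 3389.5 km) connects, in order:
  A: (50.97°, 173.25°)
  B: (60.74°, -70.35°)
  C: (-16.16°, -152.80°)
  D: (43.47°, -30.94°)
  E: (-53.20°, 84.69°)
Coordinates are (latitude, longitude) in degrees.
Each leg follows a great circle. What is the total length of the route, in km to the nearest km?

Leg A→B: central angle 0.9994 rad, distance 3387.3 km.
Leg B→C: central angle 1.7529 rad, distance 5941.6 km.
Leg C→D: central angle 2.1645 rad, distance 7336.5 km.
Leg D→E: central angle 2.4023 rad, distance 8142.5 km.
Total: 3387.3 + 5941.6 + 7336.5 + 8142.5 ≈ 24808 km.

24808 km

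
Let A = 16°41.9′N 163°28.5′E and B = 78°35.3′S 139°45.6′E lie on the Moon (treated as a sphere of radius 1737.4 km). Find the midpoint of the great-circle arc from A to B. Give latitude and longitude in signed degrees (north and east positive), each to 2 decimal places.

-31.25°, 159.48°

Central angle δ = 1.6792 rad. Interpolating on the sphere with fraction f = 0.5:
P = [sin((1−f)δ)·A + sin(fδ)·B] / sin δ = 0.7488·A + 0.7488·B in Cartesian coordinates,
giving P = (-0.8006, 0.2997, -0.5188), i.e. latitude -31.25°, longitude 159.48°.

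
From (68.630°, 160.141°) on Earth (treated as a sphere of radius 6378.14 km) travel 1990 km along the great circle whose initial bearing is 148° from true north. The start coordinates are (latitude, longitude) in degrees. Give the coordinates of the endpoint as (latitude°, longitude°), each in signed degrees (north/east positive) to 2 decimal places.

52.32°, 175.57°

Angular distance δ = d/R = 1990/6378.14 = 0.31200 rad; initial bearing θ = 2.5831 rad.
sin φ₂ = sin φ₁ cos δ + cos φ₁ sin δ cos θ = (0.9312)(0.9517) + (0.3644)(0.3070)(-0.8480) = 0.7914, so φ₂ = 52.32°.
Δλ = atan2(sin θ sin δ cos φ₁, cos δ − sin φ₁ sin φ₂) = atan2(0.0593, 0.2147) = 15.433°.
λ₂ = 160.141° + 15.433° = 175.57°.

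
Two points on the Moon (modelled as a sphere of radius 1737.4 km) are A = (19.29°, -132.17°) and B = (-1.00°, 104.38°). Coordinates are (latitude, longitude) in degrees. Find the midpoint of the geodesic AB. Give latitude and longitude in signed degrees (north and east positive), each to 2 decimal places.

The central angle between A and B is δ = 2.1246 rad.
With f = 0.5, the slerp weights are sin((1−f)δ)/sin δ = 1.0270 and sin(fδ)/sin δ = 1.0270.
Weighted sum of the unit vectors: (1.0270)·(-0.6336,-0.6995,0.3303) + (1.0270)·(-0.2483,0.9685,-0.0175) = (-0.9058, 0.2762, 0.3213).
Converting back: φ = atan2(z, √(x²+y²)) = 18.74°, λ = atan2(y, x) = 163.04°.

18.74°, 163.04°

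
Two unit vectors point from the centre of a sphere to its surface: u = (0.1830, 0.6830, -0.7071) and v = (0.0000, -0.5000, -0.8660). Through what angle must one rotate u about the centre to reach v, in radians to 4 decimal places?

u·v = 0.2708; |u| = 1.0000, |v| = 1.0000.
cos θ = (u·v)/(|u||v|) = 0.2709, so θ = 1.2965 rad.

1.2965 rad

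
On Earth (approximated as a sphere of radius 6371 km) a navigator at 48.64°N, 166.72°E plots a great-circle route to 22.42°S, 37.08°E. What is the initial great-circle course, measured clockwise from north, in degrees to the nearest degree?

With φ₁ = 0.8489, φ₂ = -0.3913, Δλ = -2.2626 rad, the forward-azimuth formula gives
θ = atan2( sin Δλ cos φ₂ , cos φ₁ sin φ₂ − sin φ₁ cos φ₂ cos Δλ ) = atan2(-0.7119, 0.1906) = -75.01°.
Adding 360° brings this into [0°, 360°): 285°.

285°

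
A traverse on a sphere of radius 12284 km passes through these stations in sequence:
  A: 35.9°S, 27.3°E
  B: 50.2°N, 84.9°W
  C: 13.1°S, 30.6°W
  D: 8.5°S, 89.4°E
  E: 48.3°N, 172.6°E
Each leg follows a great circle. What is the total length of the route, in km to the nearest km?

89580 km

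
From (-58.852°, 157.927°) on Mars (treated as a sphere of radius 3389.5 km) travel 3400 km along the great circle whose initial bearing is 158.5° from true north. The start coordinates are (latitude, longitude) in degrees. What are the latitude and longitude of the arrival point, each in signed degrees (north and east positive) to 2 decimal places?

Angular distance δ = d/R = 3400/3389.5 = 1.00310 rad; initial bearing θ = 2.7663 rad.
sin φ₂ = sin φ₁ cos δ + cos φ₁ sin δ cos θ = (-0.8558)(0.5377) + (0.5173)(0.8431)(-0.9304) = -0.8659, so φ₂ = -59.99°.
Δλ = atan2(sin θ sin δ cos φ₁, cos δ − sin φ₁ sin φ₂) = atan2(0.1598, -0.2034) = 141.841°.
λ₂ = 157.927° + 141.841° = 299.77° → -60.23° after wrapping to (−180°, 180°].

-59.99°, -60.23°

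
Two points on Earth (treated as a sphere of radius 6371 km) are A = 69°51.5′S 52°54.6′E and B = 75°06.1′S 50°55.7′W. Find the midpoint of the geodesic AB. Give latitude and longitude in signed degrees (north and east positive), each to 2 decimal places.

Central angle δ = 0.4819 rad. Interpolating on the sphere with fraction f = 0.5:
P = [sin((1−f)δ)·A + sin(fδ)·B] / sin δ = 0.5149·A + 0.5149·B in Cartesian coordinates,
giving P = (0.1904, 0.0387, -0.9810), i.e. latitude -78.80°, longitude 11.48°.

-78.80°, 11.48°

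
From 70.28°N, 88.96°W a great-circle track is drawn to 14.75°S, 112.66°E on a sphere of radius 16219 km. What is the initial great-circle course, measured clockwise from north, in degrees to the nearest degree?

335°

Δλ = -158.380° = -2.7643 rad.
y = sin Δλ · cos φ₂ = (-0.3684)(0.9670) = -0.3563
x = cos φ₁ sin φ₂ − sin φ₁ cos φ₂ cos Δλ = (0.3374)(-0.2546) − (0.9414)(0.9670)(-0.9296) = 0.7604
θ = atan2(y, x) = -25.11°; adding 360° gives 335°.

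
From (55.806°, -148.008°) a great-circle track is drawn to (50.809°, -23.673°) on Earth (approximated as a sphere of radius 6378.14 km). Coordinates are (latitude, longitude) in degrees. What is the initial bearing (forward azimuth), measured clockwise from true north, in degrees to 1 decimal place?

Δλ = 124.335° = 2.1701 rad.
y = sin Δλ · cos φ₂ = (0.8258)(0.6319) = 0.5218
x = cos φ₁ sin φ₂ − sin φ₁ cos φ₂ cos Δλ = (0.5620)(0.7750) − (0.8271)(0.6319)(-0.5640) = 0.7304
θ = atan2(y, x) = 35.54°, so the bearing is 35.5°.

35.5°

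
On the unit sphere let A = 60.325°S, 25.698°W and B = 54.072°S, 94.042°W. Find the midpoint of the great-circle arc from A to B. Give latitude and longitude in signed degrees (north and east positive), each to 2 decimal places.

-61.89°, -63.16°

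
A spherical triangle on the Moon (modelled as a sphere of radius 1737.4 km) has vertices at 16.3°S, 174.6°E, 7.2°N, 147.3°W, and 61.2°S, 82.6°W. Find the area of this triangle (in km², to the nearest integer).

2058516 km²

Side lengths (central angles): a = 1.4762, b = 1.4268, c = 0.7754 rad; semiperimeter s = 1.8392.
By l'Huilier's theorem, tan(E/4) = √[tan(s/2) tan((s−a)/2) tan((s−b)/2) tan((s−c)/2)], giving spherical excess E = 0.6820 rad.
Area = E·R² = 0.6820 × (1737.4)² ≈ 2058516 km².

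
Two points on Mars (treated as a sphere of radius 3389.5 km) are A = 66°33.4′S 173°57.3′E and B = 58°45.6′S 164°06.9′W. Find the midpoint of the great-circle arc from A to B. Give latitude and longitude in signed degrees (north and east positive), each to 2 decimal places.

-63.08°, -173.62°

Central angle δ = 0.2203 rad. Interpolating on the sphere with fraction f = 0.5:
P = [sin((1−f)δ)·A + sin(fδ)·B] / sin δ = 0.5030·A + 0.5030·B in Cartesian coordinates,
giving P = (-0.4500, -0.0503, -0.8916), i.e. latitude -63.08°, longitude -173.62°.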